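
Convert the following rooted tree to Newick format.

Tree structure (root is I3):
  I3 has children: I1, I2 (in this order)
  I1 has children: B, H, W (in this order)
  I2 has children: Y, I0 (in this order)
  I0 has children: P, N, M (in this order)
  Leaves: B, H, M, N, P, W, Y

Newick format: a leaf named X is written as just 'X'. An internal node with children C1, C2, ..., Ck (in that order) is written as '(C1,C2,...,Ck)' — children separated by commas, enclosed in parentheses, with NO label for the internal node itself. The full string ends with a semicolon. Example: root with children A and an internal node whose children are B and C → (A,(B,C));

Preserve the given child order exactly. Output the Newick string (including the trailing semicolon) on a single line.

internal I3 with children ['I1', 'I2']
  internal I1 with children ['B', 'H', 'W']
    leaf 'B' → 'B'
    leaf 'H' → 'H'
    leaf 'W' → 'W'
  → '(B,H,W)'
  internal I2 with children ['Y', 'I0']
    leaf 'Y' → 'Y'
    internal I0 with children ['P', 'N', 'M']
      leaf 'P' → 'P'
      leaf 'N' → 'N'
      leaf 'M' → 'M'
    → '(P,N,M)'
  → '(Y,(P,N,M))'
→ '((B,H,W),(Y,(P,N,M)))'
Final: ((B,H,W),(Y,(P,N,M)));

Answer: ((B,H,W),(Y,(P,N,M)));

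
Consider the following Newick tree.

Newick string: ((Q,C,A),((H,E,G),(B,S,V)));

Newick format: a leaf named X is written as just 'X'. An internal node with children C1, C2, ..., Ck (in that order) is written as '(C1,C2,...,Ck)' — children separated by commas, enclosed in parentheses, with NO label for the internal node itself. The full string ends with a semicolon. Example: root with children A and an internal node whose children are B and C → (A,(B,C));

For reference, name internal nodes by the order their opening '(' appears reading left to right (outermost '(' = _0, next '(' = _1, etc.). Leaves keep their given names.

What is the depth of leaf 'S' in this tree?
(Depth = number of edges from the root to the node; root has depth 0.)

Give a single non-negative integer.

Answer: 3

Derivation:
Newick: ((Q,C,A),((H,E,G),(B,S,V)));
Naming internals by '(' encounter order: outermost '(' = _0, next = _1, ...
Query node: S
Path from root: _0 -> _2 -> _4 -> S
Depth of S: 3 (number of edges from root)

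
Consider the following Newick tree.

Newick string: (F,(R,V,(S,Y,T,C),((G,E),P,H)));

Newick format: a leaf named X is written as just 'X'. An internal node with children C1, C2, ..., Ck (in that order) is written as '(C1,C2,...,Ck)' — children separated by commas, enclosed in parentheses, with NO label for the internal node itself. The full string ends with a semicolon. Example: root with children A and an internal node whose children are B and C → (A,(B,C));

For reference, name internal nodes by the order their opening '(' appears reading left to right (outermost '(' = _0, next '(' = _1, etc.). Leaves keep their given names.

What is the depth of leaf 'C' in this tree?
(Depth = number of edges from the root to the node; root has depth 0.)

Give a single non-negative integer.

Answer: 3

Derivation:
Newick: (F,(R,V,(S,Y,T,C),((G,E),P,H)));
Naming internals by '(' encounter order: outermost '(' = _0, next = _1, ...
Query node: C
Path from root: _0 -> _1 -> _2 -> C
Depth of C: 3 (number of edges from root)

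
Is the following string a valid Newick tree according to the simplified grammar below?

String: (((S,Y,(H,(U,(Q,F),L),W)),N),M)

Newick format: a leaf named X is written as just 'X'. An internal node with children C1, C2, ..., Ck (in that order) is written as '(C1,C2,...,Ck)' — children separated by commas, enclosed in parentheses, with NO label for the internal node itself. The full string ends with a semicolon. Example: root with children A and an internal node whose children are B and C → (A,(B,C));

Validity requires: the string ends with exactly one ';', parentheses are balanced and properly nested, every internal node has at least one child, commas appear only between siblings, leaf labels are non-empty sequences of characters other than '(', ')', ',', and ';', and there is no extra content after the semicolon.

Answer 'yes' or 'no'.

Input: (((S,Y,(H,(U,(Q,F),L),W)),N),M)
Paren balance: 6 '(' vs 6 ')' OK
Ends with single ';': False
Full parse: FAILS (must end with ;)
Valid: False

Answer: no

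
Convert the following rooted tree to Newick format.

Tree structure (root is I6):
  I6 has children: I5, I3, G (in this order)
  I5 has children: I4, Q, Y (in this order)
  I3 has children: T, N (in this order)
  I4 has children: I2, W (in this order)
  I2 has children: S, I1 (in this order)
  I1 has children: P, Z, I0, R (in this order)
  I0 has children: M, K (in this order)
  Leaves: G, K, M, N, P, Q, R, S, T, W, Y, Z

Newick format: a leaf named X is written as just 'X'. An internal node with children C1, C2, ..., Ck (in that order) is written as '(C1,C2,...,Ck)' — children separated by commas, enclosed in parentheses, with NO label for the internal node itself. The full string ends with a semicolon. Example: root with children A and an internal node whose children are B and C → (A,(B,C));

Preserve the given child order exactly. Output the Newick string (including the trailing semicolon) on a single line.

Answer: ((((S,(P,Z,(M,K),R)),W),Q,Y),(T,N),G);

Derivation:
internal I6 with children ['I5', 'I3', 'G']
  internal I5 with children ['I4', 'Q', 'Y']
    internal I4 with children ['I2', 'W']
      internal I2 with children ['S', 'I1']
        leaf 'S' → 'S'
        internal I1 with children ['P', 'Z', 'I0', 'R']
          leaf 'P' → 'P'
          leaf 'Z' → 'Z'
          internal I0 with children ['M', 'K']
            leaf 'M' → 'M'
            leaf 'K' → 'K'
          → '(M,K)'
          leaf 'R' → 'R'
        → '(P,Z,(M,K),R)'
      → '(S,(P,Z,(M,K),R))'
      leaf 'W' → 'W'
    → '((S,(P,Z,(M,K),R)),W)'
    leaf 'Q' → 'Q'
    leaf 'Y' → 'Y'
  → '(((S,(P,Z,(M,K),R)),W),Q,Y)'
  internal I3 with children ['T', 'N']
    leaf 'T' → 'T'
    leaf 'N' → 'N'
  → '(T,N)'
  leaf 'G' → 'G'
→ '((((S,(P,Z,(M,K),R)),W),Q,Y),(T,N),G)'
Final: ((((S,(P,Z,(M,K),R)),W),Q,Y),(T,N),G);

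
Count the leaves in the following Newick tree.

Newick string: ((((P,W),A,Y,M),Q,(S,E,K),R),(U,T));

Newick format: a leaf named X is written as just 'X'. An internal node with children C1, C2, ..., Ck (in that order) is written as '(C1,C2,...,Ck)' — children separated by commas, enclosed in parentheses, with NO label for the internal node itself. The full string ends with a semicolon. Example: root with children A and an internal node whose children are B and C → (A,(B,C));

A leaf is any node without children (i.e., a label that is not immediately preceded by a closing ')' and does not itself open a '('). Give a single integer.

Newick: ((((P,W),A,Y,M),Q,(S,E,K),R),(U,T));
Scan left-to-right; a leaf is any maximal label run not followed by '(':
  pos 4: leaf 'P' → count = 1
  pos 6: leaf 'W' → count = 2
  pos 9: leaf 'A' → count = 3
  pos 11: leaf 'Y' → count = 4
  pos 13: leaf 'M' → count = 5
  pos 16: leaf 'Q' → count = 6
  pos 19: leaf 'S' → count = 7
  pos 21: leaf 'E' → count = 8
  pos 23: leaf 'K' → count = 9
  pos 26: leaf 'R' → count = 10
  pos 30: leaf 'U' → count = 11
  pos 32: leaf 'T' → count = 12
Total leaves: 12

Answer: 12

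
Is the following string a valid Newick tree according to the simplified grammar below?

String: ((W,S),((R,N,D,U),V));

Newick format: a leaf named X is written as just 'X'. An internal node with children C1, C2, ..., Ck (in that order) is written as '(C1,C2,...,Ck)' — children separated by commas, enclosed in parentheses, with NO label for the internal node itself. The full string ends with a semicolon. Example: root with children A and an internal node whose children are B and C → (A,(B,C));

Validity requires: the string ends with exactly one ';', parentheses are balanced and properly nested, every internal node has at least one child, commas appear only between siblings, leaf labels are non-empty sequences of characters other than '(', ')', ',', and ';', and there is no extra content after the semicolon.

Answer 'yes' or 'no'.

Answer: yes

Derivation:
Input: ((W,S),((R,N,D,U),V));
Paren balance: 4 '(' vs 4 ')' OK
Ends with single ';': True
Full parse: OK
Valid: True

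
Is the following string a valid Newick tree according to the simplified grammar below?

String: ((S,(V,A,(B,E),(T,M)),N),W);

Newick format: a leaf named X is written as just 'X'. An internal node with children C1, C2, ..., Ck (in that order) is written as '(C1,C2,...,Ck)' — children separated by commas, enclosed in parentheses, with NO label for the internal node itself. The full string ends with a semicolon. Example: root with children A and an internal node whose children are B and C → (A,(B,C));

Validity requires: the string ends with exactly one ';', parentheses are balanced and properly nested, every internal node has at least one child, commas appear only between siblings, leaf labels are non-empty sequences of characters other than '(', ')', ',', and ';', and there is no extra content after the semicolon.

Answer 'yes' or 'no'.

Input: ((S,(V,A,(B,E),(T,M)),N),W);
Paren balance: 5 '(' vs 5 ')' OK
Ends with single ';': True
Full parse: OK
Valid: True

Answer: yes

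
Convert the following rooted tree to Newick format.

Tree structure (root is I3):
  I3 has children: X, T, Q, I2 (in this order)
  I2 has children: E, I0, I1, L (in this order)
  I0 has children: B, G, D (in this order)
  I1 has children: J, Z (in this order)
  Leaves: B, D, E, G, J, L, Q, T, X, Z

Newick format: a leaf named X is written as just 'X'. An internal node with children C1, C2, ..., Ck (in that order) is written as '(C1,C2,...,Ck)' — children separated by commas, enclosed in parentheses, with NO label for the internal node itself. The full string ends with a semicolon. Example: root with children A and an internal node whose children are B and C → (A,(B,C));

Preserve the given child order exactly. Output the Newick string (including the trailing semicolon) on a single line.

Answer: (X,T,Q,(E,(B,G,D),(J,Z),L));

Derivation:
internal I3 with children ['X', 'T', 'Q', 'I2']
  leaf 'X' → 'X'
  leaf 'T' → 'T'
  leaf 'Q' → 'Q'
  internal I2 with children ['E', 'I0', 'I1', 'L']
    leaf 'E' → 'E'
    internal I0 with children ['B', 'G', 'D']
      leaf 'B' → 'B'
      leaf 'G' → 'G'
      leaf 'D' → 'D'
    → '(B,G,D)'
    internal I1 with children ['J', 'Z']
      leaf 'J' → 'J'
      leaf 'Z' → 'Z'
    → '(J,Z)'
    leaf 'L' → 'L'
  → '(E,(B,G,D),(J,Z),L)'
→ '(X,T,Q,(E,(B,G,D),(J,Z),L))'
Final: (X,T,Q,(E,(B,G,D),(J,Z),L));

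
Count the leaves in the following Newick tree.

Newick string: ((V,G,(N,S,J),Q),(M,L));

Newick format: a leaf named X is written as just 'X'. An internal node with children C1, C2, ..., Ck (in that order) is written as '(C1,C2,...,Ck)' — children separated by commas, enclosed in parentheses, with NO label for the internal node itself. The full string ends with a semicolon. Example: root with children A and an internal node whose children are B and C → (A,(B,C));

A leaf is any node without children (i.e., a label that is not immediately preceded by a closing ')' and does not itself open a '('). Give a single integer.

Newick: ((V,G,(N,S,J),Q),(M,L));
Scan left-to-right; a leaf is any maximal label run not followed by '(':
  pos 2: leaf 'V' → count = 1
  pos 4: leaf 'G' → count = 2
  pos 7: leaf 'N' → count = 3
  pos 9: leaf 'S' → count = 4
  pos 11: leaf 'J' → count = 5
  pos 14: leaf 'Q' → count = 6
  pos 18: leaf 'M' → count = 7
  pos 20: leaf 'L' → count = 8
Total leaves: 8

Answer: 8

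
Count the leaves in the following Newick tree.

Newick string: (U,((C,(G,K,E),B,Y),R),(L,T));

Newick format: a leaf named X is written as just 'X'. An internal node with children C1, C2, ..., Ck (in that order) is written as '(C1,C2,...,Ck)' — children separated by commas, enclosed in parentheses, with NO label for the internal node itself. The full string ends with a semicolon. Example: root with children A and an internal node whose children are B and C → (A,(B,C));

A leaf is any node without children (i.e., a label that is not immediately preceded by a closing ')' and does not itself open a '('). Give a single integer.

Newick: (U,((C,(G,K,E),B,Y),R),(L,T));
Scan left-to-right; a leaf is any maximal label run not followed by '(':
  pos 1: leaf 'U' → count = 1
  pos 5: leaf 'C' → count = 2
  pos 8: leaf 'G' → count = 3
  pos 10: leaf 'K' → count = 4
  pos 12: leaf 'E' → count = 5
  pos 15: leaf 'B' → count = 6
  pos 17: leaf 'Y' → count = 7
  pos 20: leaf 'R' → count = 8
  pos 24: leaf 'L' → count = 9
  pos 26: leaf 'T' → count = 10
Total leaves: 10

Answer: 10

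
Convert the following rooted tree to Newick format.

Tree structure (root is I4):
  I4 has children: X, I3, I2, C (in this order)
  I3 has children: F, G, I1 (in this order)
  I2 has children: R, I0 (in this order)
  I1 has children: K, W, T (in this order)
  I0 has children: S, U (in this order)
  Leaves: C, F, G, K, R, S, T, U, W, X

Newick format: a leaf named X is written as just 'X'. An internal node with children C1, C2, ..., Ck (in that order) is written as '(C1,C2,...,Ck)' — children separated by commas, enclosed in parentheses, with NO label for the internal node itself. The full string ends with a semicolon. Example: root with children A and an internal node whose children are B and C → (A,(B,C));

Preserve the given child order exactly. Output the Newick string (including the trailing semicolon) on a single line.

Answer: (X,(F,G,(K,W,T)),(R,(S,U)),C);

Derivation:
internal I4 with children ['X', 'I3', 'I2', 'C']
  leaf 'X' → 'X'
  internal I3 with children ['F', 'G', 'I1']
    leaf 'F' → 'F'
    leaf 'G' → 'G'
    internal I1 with children ['K', 'W', 'T']
      leaf 'K' → 'K'
      leaf 'W' → 'W'
      leaf 'T' → 'T'
    → '(K,W,T)'
  → '(F,G,(K,W,T))'
  internal I2 with children ['R', 'I0']
    leaf 'R' → 'R'
    internal I0 with children ['S', 'U']
      leaf 'S' → 'S'
      leaf 'U' → 'U'
    → '(S,U)'
  → '(R,(S,U))'
  leaf 'C' → 'C'
→ '(X,(F,G,(K,W,T)),(R,(S,U)),C)'
Final: (X,(F,G,(K,W,T)),(R,(S,U)),C);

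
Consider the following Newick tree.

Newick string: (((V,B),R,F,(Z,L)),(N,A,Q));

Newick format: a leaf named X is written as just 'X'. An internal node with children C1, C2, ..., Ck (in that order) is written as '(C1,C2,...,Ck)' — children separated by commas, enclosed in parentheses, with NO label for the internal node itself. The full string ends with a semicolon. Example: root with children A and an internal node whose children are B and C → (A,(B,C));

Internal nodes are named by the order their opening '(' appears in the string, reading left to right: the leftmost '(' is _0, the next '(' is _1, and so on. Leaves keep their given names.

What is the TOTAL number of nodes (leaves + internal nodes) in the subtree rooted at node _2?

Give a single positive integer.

Newick: (((V,B),R,F,(Z,L)),(N,A,Q));
Locate _2: it is the '(' at position 2 (the 3rd '(' reading left to right).
Query: subtree rooted at _2
_2: subtree_size = 1 + 2
  V: subtree_size = 1 + 0
  B: subtree_size = 1 + 0
Total subtree size of _2: 3

Answer: 3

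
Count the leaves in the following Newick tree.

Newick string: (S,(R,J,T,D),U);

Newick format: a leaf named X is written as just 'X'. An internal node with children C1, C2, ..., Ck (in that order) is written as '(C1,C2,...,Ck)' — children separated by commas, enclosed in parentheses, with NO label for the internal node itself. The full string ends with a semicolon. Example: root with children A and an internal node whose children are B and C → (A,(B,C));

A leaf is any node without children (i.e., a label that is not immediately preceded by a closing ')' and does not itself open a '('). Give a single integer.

Answer: 6

Derivation:
Newick: (S,(R,J,T,D),U);
Scan left-to-right; a leaf is any maximal label run not followed by '(':
  pos 1: leaf 'S' → count = 1
  pos 4: leaf 'R' → count = 2
  pos 6: leaf 'J' → count = 3
  pos 8: leaf 'T' → count = 4
  pos 10: leaf 'D' → count = 5
  pos 13: leaf 'U' → count = 6
Total leaves: 6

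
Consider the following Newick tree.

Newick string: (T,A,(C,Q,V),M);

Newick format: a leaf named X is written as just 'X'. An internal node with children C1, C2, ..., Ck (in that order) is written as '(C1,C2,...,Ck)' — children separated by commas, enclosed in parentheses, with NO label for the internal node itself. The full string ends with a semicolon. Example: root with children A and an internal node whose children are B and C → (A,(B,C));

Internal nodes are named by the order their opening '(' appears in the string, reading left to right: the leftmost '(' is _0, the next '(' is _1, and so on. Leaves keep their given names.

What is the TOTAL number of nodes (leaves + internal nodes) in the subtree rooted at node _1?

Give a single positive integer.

Newick: (T,A,(C,Q,V),M);
Locate _1: it is the '(' at position 5 (the 2nd '(' reading left to right).
Query: subtree rooted at _1
_1: subtree_size = 1 + 3
  C: subtree_size = 1 + 0
  Q: subtree_size = 1 + 0
  V: subtree_size = 1 + 0
Total subtree size of _1: 4

Answer: 4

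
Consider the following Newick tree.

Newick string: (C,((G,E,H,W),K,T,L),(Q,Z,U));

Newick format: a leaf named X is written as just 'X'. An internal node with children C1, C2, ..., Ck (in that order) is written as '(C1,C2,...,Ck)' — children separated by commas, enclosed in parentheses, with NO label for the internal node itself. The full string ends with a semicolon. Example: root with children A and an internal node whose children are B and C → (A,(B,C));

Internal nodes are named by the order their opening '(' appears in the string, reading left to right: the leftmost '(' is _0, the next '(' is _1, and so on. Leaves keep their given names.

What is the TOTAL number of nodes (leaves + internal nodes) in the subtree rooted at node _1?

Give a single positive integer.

Answer: 9

Derivation:
Newick: (C,((G,E,H,W),K,T,L),(Q,Z,U));
Locate _1: it is the '(' at position 3 (the 2nd '(' reading left to right).
Query: subtree rooted at _1
_1: subtree_size = 1 + 8
  _2: subtree_size = 1 + 4
    G: subtree_size = 1 + 0
    E: subtree_size = 1 + 0
    H: subtree_size = 1 + 0
    W: subtree_size = 1 + 0
  K: subtree_size = 1 + 0
  T: subtree_size = 1 + 0
  L: subtree_size = 1 + 0
Total subtree size of _1: 9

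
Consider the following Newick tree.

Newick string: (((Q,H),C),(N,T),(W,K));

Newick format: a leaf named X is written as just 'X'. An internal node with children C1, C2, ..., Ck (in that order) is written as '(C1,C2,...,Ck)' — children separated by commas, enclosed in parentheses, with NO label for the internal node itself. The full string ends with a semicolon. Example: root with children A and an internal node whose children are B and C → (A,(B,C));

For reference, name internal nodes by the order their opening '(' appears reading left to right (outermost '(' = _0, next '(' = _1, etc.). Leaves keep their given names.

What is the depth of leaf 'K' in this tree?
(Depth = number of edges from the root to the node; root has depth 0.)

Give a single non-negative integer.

Newick: (((Q,H),C),(N,T),(W,K));
Naming internals by '(' encounter order: outermost '(' = _0, next = _1, ...
Query node: K
Path from root: _0 -> _4 -> K
Depth of K: 2 (number of edges from root)

Answer: 2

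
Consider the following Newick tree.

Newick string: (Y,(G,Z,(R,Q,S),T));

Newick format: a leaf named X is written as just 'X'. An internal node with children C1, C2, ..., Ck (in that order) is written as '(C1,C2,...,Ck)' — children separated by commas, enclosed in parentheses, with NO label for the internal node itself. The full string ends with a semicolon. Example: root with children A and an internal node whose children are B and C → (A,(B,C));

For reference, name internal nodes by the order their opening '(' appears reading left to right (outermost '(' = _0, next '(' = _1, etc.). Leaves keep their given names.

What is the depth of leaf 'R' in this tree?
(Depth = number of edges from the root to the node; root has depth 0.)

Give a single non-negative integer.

Answer: 3

Derivation:
Newick: (Y,(G,Z,(R,Q,S),T));
Naming internals by '(' encounter order: outermost '(' = _0, next = _1, ...
Query node: R
Path from root: _0 -> _1 -> _2 -> R
Depth of R: 3 (number of edges from root)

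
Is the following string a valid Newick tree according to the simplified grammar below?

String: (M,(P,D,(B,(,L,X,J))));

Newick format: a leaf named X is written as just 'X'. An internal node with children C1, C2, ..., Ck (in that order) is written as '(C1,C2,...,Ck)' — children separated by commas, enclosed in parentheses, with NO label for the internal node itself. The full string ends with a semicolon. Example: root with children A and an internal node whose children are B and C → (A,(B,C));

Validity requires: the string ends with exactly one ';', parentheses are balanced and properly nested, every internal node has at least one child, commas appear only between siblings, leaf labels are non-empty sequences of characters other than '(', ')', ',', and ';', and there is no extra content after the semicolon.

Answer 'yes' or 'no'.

Answer: no

Derivation:
Input: (M,(P,D,(B,(,L,X,J))));
Paren balance: 4 '(' vs 4 ')' OK
Ends with single ';': True
Full parse: FAILS (empty leaf label at pos 12)
Valid: False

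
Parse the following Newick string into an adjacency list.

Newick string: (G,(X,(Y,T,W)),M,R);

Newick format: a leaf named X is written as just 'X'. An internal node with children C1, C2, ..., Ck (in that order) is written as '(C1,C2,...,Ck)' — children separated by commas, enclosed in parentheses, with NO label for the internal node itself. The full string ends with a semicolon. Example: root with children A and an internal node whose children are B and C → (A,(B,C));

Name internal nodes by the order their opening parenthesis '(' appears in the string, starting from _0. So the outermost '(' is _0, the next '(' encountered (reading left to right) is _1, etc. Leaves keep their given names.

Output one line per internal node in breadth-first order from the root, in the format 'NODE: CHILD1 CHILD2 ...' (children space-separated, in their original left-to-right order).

Answer: _0: G _1 M R
_1: X _2
_2: Y T W

Derivation:
Input: (G,(X,(Y,T,W)),M,R);
Scanning left-to-right, naming '(' by encounter order:
  pos 0: '(' -> open internal node _0 (depth 1)
  pos 3: '(' -> open internal node _1 (depth 2)
  pos 6: '(' -> open internal node _2 (depth 3)
  pos 12: ')' -> close internal node _2 (now at depth 2)
  pos 13: ')' -> close internal node _1 (now at depth 1)
  pos 18: ')' -> close internal node _0 (now at depth 0)
Total internal nodes: 3
BFS adjacency from root:
  _0: G _1 M R
  _1: X _2
  _2: Y T W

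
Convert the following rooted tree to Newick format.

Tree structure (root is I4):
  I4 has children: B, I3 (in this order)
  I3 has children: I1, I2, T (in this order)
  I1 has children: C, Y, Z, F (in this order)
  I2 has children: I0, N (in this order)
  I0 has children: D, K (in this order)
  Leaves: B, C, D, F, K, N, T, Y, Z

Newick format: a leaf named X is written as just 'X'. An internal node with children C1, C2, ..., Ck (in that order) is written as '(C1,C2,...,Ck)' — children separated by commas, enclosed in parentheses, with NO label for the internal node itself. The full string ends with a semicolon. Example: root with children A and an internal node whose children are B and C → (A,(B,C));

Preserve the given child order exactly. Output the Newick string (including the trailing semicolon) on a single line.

internal I4 with children ['B', 'I3']
  leaf 'B' → 'B'
  internal I3 with children ['I1', 'I2', 'T']
    internal I1 with children ['C', 'Y', 'Z', 'F']
      leaf 'C' → 'C'
      leaf 'Y' → 'Y'
      leaf 'Z' → 'Z'
      leaf 'F' → 'F'
    → '(C,Y,Z,F)'
    internal I2 with children ['I0', 'N']
      internal I0 with children ['D', 'K']
        leaf 'D' → 'D'
        leaf 'K' → 'K'
      → '(D,K)'
      leaf 'N' → 'N'
    → '((D,K),N)'
    leaf 'T' → 'T'
  → '((C,Y,Z,F),((D,K),N),T)'
→ '(B,((C,Y,Z,F),((D,K),N),T))'
Final: (B,((C,Y,Z,F),((D,K),N),T));

Answer: (B,((C,Y,Z,F),((D,K),N),T));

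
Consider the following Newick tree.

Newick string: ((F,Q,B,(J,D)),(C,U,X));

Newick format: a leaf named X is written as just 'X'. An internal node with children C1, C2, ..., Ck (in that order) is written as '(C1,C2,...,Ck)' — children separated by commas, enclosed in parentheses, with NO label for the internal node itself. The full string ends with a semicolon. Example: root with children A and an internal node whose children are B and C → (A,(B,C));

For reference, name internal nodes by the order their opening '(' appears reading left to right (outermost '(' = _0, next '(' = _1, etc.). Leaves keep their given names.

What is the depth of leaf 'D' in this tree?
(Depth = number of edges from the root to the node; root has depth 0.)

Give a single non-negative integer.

Newick: ((F,Q,B,(J,D)),(C,U,X));
Naming internals by '(' encounter order: outermost '(' = _0, next = _1, ...
Query node: D
Path from root: _0 -> _1 -> _2 -> D
Depth of D: 3 (number of edges from root)

Answer: 3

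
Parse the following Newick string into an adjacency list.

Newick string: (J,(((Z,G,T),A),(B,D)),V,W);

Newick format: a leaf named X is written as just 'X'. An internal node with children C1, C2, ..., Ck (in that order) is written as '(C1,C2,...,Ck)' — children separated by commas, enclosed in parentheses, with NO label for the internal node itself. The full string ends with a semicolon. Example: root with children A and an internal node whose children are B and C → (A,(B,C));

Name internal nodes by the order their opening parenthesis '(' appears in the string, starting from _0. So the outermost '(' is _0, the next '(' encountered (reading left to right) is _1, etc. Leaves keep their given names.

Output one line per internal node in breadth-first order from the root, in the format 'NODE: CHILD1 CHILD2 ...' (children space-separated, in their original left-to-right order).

Answer: _0: J _1 V W
_1: _2 _4
_2: _3 A
_4: B D
_3: Z G T

Derivation:
Input: (J,(((Z,G,T),A),(B,D)),V,W);
Scanning left-to-right, naming '(' by encounter order:
  pos 0: '(' -> open internal node _0 (depth 1)
  pos 3: '(' -> open internal node _1 (depth 2)
  pos 4: '(' -> open internal node _2 (depth 3)
  pos 5: '(' -> open internal node _3 (depth 4)
  pos 11: ')' -> close internal node _3 (now at depth 3)
  pos 14: ')' -> close internal node _2 (now at depth 2)
  pos 16: '(' -> open internal node _4 (depth 3)
  pos 20: ')' -> close internal node _4 (now at depth 2)
  pos 21: ')' -> close internal node _1 (now at depth 1)
  pos 26: ')' -> close internal node _0 (now at depth 0)
Total internal nodes: 5
BFS adjacency from root:
  _0: J _1 V W
  _1: _2 _4
  _2: _3 A
  _4: B D
  _3: Z G T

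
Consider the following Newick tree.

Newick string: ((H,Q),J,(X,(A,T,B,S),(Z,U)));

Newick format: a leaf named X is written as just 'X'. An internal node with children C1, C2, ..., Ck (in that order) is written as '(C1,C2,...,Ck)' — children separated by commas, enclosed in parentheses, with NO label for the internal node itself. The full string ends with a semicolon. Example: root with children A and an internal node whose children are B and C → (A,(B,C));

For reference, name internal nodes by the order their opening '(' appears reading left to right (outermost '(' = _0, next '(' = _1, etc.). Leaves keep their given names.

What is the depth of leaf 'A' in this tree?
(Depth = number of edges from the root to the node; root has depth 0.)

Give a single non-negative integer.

Newick: ((H,Q),J,(X,(A,T,B,S),(Z,U)));
Naming internals by '(' encounter order: outermost '(' = _0, next = _1, ...
Query node: A
Path from root: _0 -> _2 -> _3 -> A
Depth of A: 3 (number of edges from root)

Answer: 3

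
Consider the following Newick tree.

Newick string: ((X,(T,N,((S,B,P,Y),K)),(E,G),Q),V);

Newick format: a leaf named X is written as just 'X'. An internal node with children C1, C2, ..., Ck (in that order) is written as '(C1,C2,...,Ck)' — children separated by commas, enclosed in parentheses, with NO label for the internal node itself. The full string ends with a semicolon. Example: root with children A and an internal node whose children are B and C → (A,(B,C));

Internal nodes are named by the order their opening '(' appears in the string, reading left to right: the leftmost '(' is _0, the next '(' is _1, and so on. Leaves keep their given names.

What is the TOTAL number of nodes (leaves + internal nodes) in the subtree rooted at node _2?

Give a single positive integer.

Newick: ((X,(T,N,((S,B,P,Y),K)),(E,G),Q),V);
Locate _2: it is the '(' at position 4 (the 3rd '(' reading left to right).
Query: subtree rooted at _2
_2: subtree_size = 1 + 9
  T: subtree_size = 1 + 0
  N: subtree_size = 1 + 0
  _3: subtree_size = 1 + 6
    _4: subtree_size = 1 + 4
      S: subtree_size = 1 + 0
      B: subtree_size = 1 + 0
      P: subtree_size = 1 + 0
      Y: subtree_size = 1 + 0
    K: subtree_size = 1 + 0
Total subtree size of _2: 10

Answer: 10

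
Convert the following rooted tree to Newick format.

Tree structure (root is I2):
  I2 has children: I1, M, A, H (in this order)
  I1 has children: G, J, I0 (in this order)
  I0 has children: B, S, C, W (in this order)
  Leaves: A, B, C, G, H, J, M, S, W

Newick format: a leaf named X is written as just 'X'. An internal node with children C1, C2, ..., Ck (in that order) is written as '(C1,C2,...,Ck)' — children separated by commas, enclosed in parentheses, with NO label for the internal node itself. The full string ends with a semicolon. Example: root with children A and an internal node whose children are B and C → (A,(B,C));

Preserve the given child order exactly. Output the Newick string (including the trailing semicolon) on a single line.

Answer: ((G,J,(B,S,C,W)),M,A,H);

Derivation:
internal I2 with children ['I1', 'M', 'A', 'H']
  internal I1 with children ['G', 'J', 'I0']
    leaf 'G' → 'G'
    leaf 'J' → 'J'
    internal I0 with children ['B', 'S', 'C', 'W']
      leaf 'B' → 'B'
      leaf 'S' → 'S'
      leaf 'C' → 'C'
      leaf 'W' → 'W'
    → '(B,S,C,W)'
  → '(G,J,(B,S,C,W))'
  leaf 'M' → 'M'
  leaf 'A' → 'A'
  leaf 'H' → 'H'
→ '((G,J,(B,S,C,W)),M,A,H)'
Final: ((G,J,(B,S,C,W)),M,A,H);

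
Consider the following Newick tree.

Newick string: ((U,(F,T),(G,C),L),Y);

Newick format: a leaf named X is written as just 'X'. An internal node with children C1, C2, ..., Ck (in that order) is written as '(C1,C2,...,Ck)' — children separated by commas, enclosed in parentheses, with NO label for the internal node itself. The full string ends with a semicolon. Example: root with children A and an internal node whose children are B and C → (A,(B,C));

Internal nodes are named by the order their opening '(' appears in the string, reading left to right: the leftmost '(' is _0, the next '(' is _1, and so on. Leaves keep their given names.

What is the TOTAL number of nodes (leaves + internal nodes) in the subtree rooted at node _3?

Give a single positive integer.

Newick: ((U,(F,T),(G,C),L),Y);
Locate _3: it is the '(' at position 10 (the 4th '(' reading left to right).
Query: subtree rooted at _3
_3: subtree_size = 1 + 2
  G: subtree_size = 1 + 0
  C: subtree_size = 1 + 0
Total subtree size of _3: 3

Answer: 3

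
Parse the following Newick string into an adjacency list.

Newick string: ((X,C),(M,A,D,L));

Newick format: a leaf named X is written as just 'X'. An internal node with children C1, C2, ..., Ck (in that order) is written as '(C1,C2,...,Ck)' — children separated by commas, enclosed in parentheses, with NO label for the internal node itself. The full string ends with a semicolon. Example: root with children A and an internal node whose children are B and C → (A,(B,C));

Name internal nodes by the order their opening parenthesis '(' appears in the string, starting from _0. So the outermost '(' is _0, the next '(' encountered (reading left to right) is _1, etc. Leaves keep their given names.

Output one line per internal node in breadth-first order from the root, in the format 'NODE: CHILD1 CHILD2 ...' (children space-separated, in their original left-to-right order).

Answer: _0: _1 _2
_1: X C
_2: M A D L

Derivation:
Input: ((X,C),(M,A,D,L));
Scanning left-to-right, naming '(' by encounter order:
  pos 0: '(' -> open internal node _0 (depth 1)
  pos 1: '(' -> open internal node _1 (depth 2)
  pos 5: ')' -> close internal node _1 (now at depth 1)
  pos 7: '(' -> open internal node _2 (depth 2)
  pos 15: ')' -> close internal node _2 (now at depth 1)
  pos 16: ')' -> close internal node _0 (now at depth 0)
Total internal nodes: 3
BFS adjacency from root:
  _0: _1 _2
  _1: X C
  _2: M A D L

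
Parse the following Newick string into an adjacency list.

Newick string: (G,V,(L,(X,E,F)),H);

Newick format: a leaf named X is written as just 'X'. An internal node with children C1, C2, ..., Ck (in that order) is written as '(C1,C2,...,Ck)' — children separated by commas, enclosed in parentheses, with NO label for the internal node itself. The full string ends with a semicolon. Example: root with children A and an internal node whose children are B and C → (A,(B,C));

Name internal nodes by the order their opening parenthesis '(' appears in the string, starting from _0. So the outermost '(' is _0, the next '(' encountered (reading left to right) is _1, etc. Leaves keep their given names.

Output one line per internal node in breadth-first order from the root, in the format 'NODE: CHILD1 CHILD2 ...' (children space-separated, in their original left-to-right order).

Input: (G,V,(L,(X,E,F)),H);
Scanning left-to-right, naming '(' by encounter order:
  pos 0: '(' -> open internal node _0 (depth 1)
  pos 5: '(' -> open internal node _1 (depth 2)
  pos 8: '(' -> open internal node _2 (depth 3)
  pos 14: ')' -> close internal node _2 (now at depth 2)
  pos 15: ')' -> close internal node _1 (now at depth 1)
  pos 18: ')' -> close internal node _0 (now at depth 0)
Total internal nodes: 3
BFS adjacency from root:
  _0: G V _1 H
  _1: L _2
  _2: X E F

Answer: _0: G V _1 H
_1: L _2
_2: X E F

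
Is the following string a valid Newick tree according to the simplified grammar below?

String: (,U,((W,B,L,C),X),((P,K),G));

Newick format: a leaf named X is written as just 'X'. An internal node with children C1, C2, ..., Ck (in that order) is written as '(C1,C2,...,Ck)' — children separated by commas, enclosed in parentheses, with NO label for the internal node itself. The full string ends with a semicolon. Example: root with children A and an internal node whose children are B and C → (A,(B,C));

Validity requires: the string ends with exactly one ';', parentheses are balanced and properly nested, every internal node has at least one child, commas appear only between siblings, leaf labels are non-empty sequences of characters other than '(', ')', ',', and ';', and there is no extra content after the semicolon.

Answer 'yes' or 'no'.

Input: (,U,((W,B,L,C),X),((P,K),G));
Paren balance: 5 '(' vs 5 ')' OK
Ends with single ';': True
Full parse: FAILS (empty leaf label at pos 1)
Valid: False

Answer: no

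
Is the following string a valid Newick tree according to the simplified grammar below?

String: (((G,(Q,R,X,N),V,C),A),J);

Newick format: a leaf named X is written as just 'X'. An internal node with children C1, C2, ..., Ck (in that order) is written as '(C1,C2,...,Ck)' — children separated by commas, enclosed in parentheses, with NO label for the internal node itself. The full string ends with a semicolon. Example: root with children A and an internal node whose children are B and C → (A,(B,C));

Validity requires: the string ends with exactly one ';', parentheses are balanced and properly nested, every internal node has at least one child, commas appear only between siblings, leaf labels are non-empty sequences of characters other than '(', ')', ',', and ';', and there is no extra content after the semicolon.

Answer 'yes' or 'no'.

Input: (((G,(Q,R,X,N),V,C),A),J);
Paren balance: 4 '(' vs 4 ')' OK
Ends with single ';': True
Full parse: OK
Valid: True

Answer: yes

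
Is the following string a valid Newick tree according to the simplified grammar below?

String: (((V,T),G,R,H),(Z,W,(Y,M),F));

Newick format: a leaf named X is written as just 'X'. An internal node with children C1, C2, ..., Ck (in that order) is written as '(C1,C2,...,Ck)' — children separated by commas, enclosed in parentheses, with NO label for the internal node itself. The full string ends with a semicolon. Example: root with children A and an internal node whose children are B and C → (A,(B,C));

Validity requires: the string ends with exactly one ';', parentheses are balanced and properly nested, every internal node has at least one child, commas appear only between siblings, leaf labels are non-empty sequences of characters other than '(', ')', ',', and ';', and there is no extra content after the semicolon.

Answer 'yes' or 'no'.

Input: (((V,T),G,R,H),(Z,W,(Y,M),F));
Paren balance: 5 '(' vs 5 ')' OK
Ends with single ';': True
Full parse: OK
Valid: True

Answer: yes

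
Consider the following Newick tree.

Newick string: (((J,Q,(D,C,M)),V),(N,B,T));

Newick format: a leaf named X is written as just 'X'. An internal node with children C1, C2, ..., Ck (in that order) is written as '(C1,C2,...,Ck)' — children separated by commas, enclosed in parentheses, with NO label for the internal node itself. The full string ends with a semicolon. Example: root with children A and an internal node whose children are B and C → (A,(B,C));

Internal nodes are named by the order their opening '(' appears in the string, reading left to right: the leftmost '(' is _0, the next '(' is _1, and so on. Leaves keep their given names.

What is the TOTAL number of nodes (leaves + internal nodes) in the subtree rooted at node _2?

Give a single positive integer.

Newick: (((J,Q,(D,C,M)),V),(N,B,T));
Locate _2: it is the '(' at position 2 (the 3rd '(' reading left to right).
Query: subtree rooted at _2
_2: subtree_size = 1 + 6
  J: subtree_size = 1 + 0
  Q: subtree_size = 1 + 0
  _3: subtree_size = 1 + 3
    D: subtree_size = 1 + 0
    C: subtree_size = 1 + 0
    M: subtree_size = 1 + 0
Total subtree size of _2: 7

Answer: 7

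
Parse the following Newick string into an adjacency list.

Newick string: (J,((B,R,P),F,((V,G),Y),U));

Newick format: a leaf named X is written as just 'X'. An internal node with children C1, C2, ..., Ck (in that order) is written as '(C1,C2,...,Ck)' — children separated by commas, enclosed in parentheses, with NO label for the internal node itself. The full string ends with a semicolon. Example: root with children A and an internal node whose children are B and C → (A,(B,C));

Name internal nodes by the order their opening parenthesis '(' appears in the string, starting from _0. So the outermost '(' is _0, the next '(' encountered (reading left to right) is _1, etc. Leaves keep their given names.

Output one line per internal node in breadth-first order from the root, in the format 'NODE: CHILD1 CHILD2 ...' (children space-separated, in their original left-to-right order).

Answer: _0: J _1
_1: _2 F _3 U
_2: B R P
_3: _4 Y
_4: V G

Derivation:
Input: (J,((B,R,P),F,((V,G),Y),U));
Scanning left-to-right, naming '(' by encounter order:
  pos 0: '(' -> open internal node _0 (depth 1)
  pos 3: '(' -> open internal node _1 (depth 2)
  pos 4: '(' -> open internal node _2 (depth 3)
  pos 10: ')' -> close internal node _2 (now at depth 2)
  pos 14: '(' -> open internal node _3 (depth 3)
  pos 15: '(' -> open internal node _4 (depth 4)
  pos 19: ')' -> close internal node _4 (now at depth 3)
  pos 22: ')' -> close internal node _3 (now at depth 2)
  pos 25: ')' -> close internal node _1 (now at depth 1)
  pos 26: ')' -> close internal node _0 (now at depth 0)
Total internal nodes: 5
BFS adjacency from root:
  _0: J _1
  _1: _2 F _3 U
  _2: B R P
  _3: _4 Y
  _4: V G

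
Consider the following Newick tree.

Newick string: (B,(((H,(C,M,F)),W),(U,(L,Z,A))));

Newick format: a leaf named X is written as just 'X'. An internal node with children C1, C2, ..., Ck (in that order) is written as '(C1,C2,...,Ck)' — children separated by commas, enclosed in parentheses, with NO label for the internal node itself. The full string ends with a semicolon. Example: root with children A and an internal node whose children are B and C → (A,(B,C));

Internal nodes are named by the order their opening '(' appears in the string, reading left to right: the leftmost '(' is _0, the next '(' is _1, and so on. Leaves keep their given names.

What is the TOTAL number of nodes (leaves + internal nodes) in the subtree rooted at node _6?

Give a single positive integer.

Newick: (B,(((H,(C,M,F)),W),(U,(L,Z,A))));
Locate _6: it is the '(' at position 23 (the 7th '(' reading left to right).
Query: subtree rooted at _6
_6: subtree_size = 1 + 3
  L: subtree_size = 1 + 0
  Z: subtree_size = 1 + 0
  A: subtree_size = 1 + 0
Total subtree size of _6: 4

Answer: 4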